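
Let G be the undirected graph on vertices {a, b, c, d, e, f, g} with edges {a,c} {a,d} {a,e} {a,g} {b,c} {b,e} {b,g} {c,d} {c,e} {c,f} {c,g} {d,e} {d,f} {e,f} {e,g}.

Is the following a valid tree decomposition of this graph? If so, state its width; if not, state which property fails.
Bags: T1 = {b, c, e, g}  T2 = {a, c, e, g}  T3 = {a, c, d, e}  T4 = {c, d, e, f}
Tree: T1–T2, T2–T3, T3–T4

Every vertex of G appears in some bag (union = {a, b, c, d, e, f, g}); every edge is covered by a bag; and for each vertex v the set of bags containing v is connected in the bag tree. The decomposition is therefore valid. The largest bag has 4 vertices, so the width is 3.

Yes; width 3.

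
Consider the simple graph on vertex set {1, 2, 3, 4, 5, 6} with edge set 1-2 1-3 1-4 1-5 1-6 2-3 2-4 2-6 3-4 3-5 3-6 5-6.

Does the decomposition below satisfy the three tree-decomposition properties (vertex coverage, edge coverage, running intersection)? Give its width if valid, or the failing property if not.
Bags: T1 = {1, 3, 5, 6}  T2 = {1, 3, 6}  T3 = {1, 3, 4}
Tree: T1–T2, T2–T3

A tree decomposition must satisfy three properties: every vertex lies in some bag; for every edge, both endpoints lie together in some bag; and for every vertex, the bags containing it form a connected subtree. Here vertex 2 appears in no bag, so the decomposition is invalid.

No — vertex 2 appears in no bag.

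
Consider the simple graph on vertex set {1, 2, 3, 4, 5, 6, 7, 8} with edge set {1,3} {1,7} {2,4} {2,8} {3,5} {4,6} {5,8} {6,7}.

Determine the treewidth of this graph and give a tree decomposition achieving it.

Treewidth 2.
One such decomposition:
Bags: B1 = {2, 5, 8}  B2 = {2, 3, 5}  B3 = {1, 2, 3}  B4 = {1, 2, 7}  B5 = {2, 6, 7}  B6 = {2, 4, 6}
Tree: B1–B2, B2–B3, B3–B4, B4–B5, B5–B6

Every bag has size at most 3, so the width is 3 − 1 = 2 and tw(G) ≤ 2. Since 2–8–5–3–1–7–6–4–2 is a cycle in G, G is not acyclic. Forests are exactly the graphs of treewidth ≤ 1, so tw(G) ≥ 2. Therefore the treewidth is 2.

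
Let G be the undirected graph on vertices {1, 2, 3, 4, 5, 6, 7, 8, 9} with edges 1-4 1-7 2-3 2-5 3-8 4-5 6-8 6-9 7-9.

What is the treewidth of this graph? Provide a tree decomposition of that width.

Each bag holds 3 vertices, so the decomposition has width 2, which upper-bounds the treewidth. The edges 7–1–4–5–2–3–8–6–9–7 form a cycle, so G is not a tree and its treewidth is at least 2. Combining the bounds, tw(G) = 2.

Treewidth 2.
One optimal decomposition is:
Bags: B1 = {1, 4, 7}  B2 = {4, 5, 7}  B3 = {2, 5, 7}  B4 = {2, 3, 7}  B5 = {3, 7, 8}  B6 = {6, 7, 8}  B7 = {6, 7, 9}
Tree: B1–B2, B2–B3, B3–B4, B4–B5, B5–B6, B6–B7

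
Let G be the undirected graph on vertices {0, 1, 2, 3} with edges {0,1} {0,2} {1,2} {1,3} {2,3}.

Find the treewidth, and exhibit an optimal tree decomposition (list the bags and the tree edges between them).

Treewidth 2.
Bags: B1 = {0, 1, 2}  B2 = {1, 2, 3}
Tree: B1–B2

Every bag has size at most 3, so the width is 3 − 1 = 2 and tw(G) ≤ 2. For the lower bound, the 3 vertices {0, 1, 2} are pairwise adjacent, and any tree decomposition puts a clique entirely inside one bag — forcing width ≥ 2. The upper and lower bounds meet at 2, so that is the treewidth.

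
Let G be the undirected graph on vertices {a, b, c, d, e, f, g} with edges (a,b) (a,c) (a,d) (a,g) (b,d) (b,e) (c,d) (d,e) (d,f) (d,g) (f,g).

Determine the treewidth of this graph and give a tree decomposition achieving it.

Every bag has size at most 3, so the width is 3 − 1 = 2 and tw(G) ≤ 2. Conversely, {a, d, g} is a clique of size 3, and the vertices of any clique must share a bag in every tree decomposition; so some bag has ≥ 3 vertices and tw(G) ≥ 2. Therefore the treewidth is 2.

Treewidth 2.
One optimal decomposition is:
Bags: B1 = {a, b, d}  B2 = {b, d, e}  B3 = {a, d, g}  B4 = {a, c, d}  B5 = {d, f, g}
Tree: B1–B2, B1–B3, B3–B4, B3–B5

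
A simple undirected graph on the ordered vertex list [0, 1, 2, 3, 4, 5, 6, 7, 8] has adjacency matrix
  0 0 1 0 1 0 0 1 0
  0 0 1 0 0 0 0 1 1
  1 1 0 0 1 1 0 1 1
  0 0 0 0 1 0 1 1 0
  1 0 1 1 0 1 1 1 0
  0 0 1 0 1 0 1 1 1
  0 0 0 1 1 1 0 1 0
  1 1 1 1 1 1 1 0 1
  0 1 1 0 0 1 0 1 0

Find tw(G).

A width-3 tree decomposition is:
Bags: B1 = {2, 4, 5, 7}  B2 = {2, 5, 7, 8}  B3 = {4, 5, 6, 7}  B4 = {0, 2, 4, 7}  B5 = {1, 2, 7, 8}  B6 = {3, 4, 6, 7}
Tree: B1–B2, B1–B3, B1–B4, B2–B5, B3–B6
The largest bag has 4 vertices, giving width 3; this decomposition certifies tw(G) ≤ 3. Conversely, {1, 2, 7, 8} is a clique of size 4, and the vertices of any clique must share a bag in every tree decomposition; so some bag has ≥ 4 vertices and tw(G) ≥ 3. The upper and lower bounds meet at 3, so that is the treewidth.

3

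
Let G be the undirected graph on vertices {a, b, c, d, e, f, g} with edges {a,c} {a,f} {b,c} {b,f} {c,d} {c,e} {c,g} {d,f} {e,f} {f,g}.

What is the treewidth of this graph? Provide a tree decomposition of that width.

Treewidth 2.
One optimal decomposition is:
Bags: B1 = {b, c, f}  B2 = {a, c, f}  B3 = {c, e, f}  B4 = {c, d, f}  B5 = {c, f, g}
Tree: B1–B2, B2–B3, B3–B4, B4–B5

Each bag holds 3 vertices, so the decomposition has width 2, which upper-bounds the treewidth. Since f–b–c–a–f is a cycle in G, G is not acyclic. Forests are exactly the graphs of treewidth ≤ 1, so tw(G) ≥ 2. Therefore the treewidth is 2.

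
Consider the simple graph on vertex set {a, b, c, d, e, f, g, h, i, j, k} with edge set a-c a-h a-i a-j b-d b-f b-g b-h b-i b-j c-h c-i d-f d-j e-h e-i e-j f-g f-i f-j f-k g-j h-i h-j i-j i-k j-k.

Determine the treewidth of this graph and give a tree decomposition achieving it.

The largest bag has 4 vertices, giving width 3; this decomposition certifies tw(G) ≤ 3. On the other hand G contains the 4-clique {b, d, f, j}. A clique must lie in a single bag of any decomposition, so no decomposition can have width below 3. The upper and lower bounds meet at 3, so that is the treewidth.

Treewidth 3.
One such decomposition:
Bags: B1 = {b, h, i, j}  B2 = {b, f, i, j}  B3 = {e, h, i, j}  B4 = {b, d, f, j}  B5 = {f, i, j, k}  B6 = {a, h, i, j}  B7 = {a, c, h, i}  B8 = {b, f, g, j}
Tree: B1–B2, B1–B3, B2–B4, B2–B5, B1–B6, B6–B7, B4–B8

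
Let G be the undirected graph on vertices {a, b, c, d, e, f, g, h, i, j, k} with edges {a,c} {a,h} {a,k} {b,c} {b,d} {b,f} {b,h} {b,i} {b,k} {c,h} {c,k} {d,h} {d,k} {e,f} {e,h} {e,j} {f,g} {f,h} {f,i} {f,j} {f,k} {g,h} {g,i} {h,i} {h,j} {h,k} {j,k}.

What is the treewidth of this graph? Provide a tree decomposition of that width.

Every bag has size at most 4, so the width is 4 − 1 = 3 and tw(G) ≤ 3. Conversely, {b, d, h, k} is a clique of size 4, and the vertices of any clique must share a bag in every tree decomposition; so some bag has ≥ 4 vertices and tw(G) ≥ 3. Therefore the treewidth is 3.

Treewidth 3.
One optimal decomposition is:
Bags: B1 = {b, f, h, i}  B2 = {b, f, h, k}  B3 = {b, d, h, k}  B4 = {f, h, j, k}  B5 = {f, g, h, i}  B6 = {b, c, h, k}  B7 = {e, f, h, j}  B8 = {a, c, h, k}
Tree: B1–B2, B2–B3, B2–B4, B1–B5, B2–B6, B4–B7, B6–B8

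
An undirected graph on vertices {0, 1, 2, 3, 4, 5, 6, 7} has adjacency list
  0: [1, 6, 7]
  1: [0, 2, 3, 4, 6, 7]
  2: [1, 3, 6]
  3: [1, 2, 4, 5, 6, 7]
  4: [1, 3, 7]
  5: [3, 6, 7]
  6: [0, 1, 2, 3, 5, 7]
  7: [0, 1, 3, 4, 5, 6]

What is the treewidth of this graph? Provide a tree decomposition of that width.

The largest bag has 4 vertices, giving width 3; this decomposition certifies tw(G) ≤ 3. On the other hand G contains the 4-clique {0, 1, 6, 7}. A clique must lie in a single bag of any decomposition, so no decomposition can have width below 3. Combining the bounds, tw(G) = 3.

Treewidth 3.
One such decomposition:
Bags: B1 = {3, 5, 6, 7}  B2 = {1, 3, 6, 7}  B3 = {1, 3, 4, 7}  B4 = {1, 2, 3, 6}  B5 = {0, 1, 6, 7}
Tree: B1–B2, B2–B3, B2–B4, B2–B5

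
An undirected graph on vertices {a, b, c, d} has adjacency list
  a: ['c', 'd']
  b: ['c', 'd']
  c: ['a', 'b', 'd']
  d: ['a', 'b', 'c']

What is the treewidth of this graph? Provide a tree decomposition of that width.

Treewidth 2.
One such decomposition:
Bags: B1 = {b, c, d}  B2 = {a, c, d}
Tree: B1–B2

Each bag holds 3 vertices, so the decomposition has width 2, which upper-bounds the treewidth. Conversely, {a, c, d} is a clique of size 3, and the vertices of any clique must share a bag in every tree decomposition; so some bag has ≥ 3 vertices and tw(G) ≥ 2. Combining the bounds, tw(G) = 2.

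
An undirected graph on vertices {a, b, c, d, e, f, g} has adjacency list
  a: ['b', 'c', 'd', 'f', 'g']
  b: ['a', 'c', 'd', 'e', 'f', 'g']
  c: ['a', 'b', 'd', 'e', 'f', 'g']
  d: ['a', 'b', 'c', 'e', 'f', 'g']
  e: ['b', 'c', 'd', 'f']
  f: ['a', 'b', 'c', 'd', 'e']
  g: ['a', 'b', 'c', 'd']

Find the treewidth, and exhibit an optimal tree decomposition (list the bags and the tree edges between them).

Treewidth 4.
Bags: B1 = {a, b, c, d, f}  B2 = {b, c, d, e, f}  B3 = {a, b, c, d, g}
Tree: B1–B2, B1–B3

The largest bag has 5 vertices, giving width 4; this decomposition certifies tw(G) ≤ 4. On the other hand G contains the 5-clique {a, b, c, d, g}. A clique must lie in a single bag of any decomposition, so no decomposition can have width below 4. Therefore the treewidth is 4.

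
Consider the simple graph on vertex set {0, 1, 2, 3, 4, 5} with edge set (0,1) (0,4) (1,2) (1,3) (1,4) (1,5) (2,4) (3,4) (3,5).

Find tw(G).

A width-2 tree decomposition is:
Bags: B1 = {1, 3, 4}  B2 = {1, 2, 4}  B3 = {0, 1, 4}  B4 = {1, 3, 5}
Tree: B1–B2, B1–B3, B1–B4
Every bag has size at most 3, so the width is 3 − 1 = 2 and tw(G) ≤ 2. On the other hand G contains the 3-clique {0, 1, 4}. A clique must lie in a single bag of any decomposition, so no decomposition can have width below 2. Combining the bounds, tw(G) = 2.

2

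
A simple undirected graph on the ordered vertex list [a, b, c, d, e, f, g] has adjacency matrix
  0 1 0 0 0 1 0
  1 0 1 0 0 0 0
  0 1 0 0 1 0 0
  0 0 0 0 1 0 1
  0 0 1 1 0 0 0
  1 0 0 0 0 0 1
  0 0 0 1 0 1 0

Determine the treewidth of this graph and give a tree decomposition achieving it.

The largest bag has 3 vertices, giving width 2; this decomposition certifies tw(G) ≤ 2. Since g–d–e–c–b–a–f–g is a cycle in G, G is not acyclic. Forests are exactly the graphs of treewidth ≤ 1, so tw(G) ≥ 2. Therefore the treewidth is 2.

Treewidth 2.
One such decomposition:
Bags: B1 = {d, e, g}  B2 = {c, e, g}  B3 = {b, c, g}  B4 = {a, b, g}  B5 = {a, f, g}
Tree: B1–B2, B2–B3, B3–B4, B4–B5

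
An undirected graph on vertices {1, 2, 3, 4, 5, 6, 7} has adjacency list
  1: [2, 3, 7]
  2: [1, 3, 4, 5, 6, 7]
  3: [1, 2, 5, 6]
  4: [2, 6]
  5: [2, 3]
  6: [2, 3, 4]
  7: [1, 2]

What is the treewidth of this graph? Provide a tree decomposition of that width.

Each bag holds 3 vertices, so the decomposition has width 2, which upper-bounds the treewidth. For the lower bound, the 3 vertices {1, 2, 3} are pairwise adjacent, and any tree decomposition puts a clique entirely inside one bag — forcing width ≥ 2. The upper and lower bounds meet at 2, so that is the treewidth.

Treewidth 2.
One optimal decomposition is:
Bags: B1 = {2, 3, 6}  B2 = {2, 3, 5}  B3 = {1, 2, 3}  B4 = {2, 4, 6}  B5 = {1, 2, 7}
Tree: B1–B2, B2–B3, B1–B4, B3–B5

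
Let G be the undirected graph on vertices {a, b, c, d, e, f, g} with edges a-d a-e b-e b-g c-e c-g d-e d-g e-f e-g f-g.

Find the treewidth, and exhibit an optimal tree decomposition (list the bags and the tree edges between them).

Treewidth 2.
One such decomposition:
Bags: B1 = {d, e, g}  B2 = {b, e, g}  B3 = {a, d, e}  B4 = {e, f, g}  B5 = {c, e, g}
Tree: B1–B2, B1–B3, B1–B4, B1–B5

Each bag holds 3 vertices, so the decomposition has width 2, which upper-bounds the treewidth. On the other hand G contains the 3-clique {d, e, g}. A clique must lie in a single bag of any decomposition, so no decomposition can have width below 2. Hence tw(G) = 2 exactly.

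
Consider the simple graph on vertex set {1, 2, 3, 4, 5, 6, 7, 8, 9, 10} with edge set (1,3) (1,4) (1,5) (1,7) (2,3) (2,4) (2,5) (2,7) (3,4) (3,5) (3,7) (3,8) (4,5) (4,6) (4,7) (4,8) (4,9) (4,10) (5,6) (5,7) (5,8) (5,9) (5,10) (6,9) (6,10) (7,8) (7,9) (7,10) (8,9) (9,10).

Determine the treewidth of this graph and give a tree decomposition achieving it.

Treewidth 4.
One such decomposition:
Bags: B1 = {4, 5, 7, 8, 9}  B2 = {3, 4, 5, 7, 8}  B3 = {4, 5, 7, 9, 10}  B4 = {1, 3, 4, 5, 7}  B5 = {2, 3, 4, 5, 7}  B6 = {4, 5, 6, 9, 10}
Tree: B1–B2, B1–B3, B2–B4, B2–B5, B3–B6

Each bag holds 5 vertices, so the decomposition has width 4, which upper-bounds the treewidth. On the other hand G contains the 5-clique {4, 5, 6, 9, 10}. A clique must lie in a single bag of any decomposition, so no decomposition can have width below 4. Therefore the treewidth is 4.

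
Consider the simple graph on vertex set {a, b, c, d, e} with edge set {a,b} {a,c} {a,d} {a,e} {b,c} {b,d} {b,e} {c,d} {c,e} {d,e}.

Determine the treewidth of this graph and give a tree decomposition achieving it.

Treewidth 4.
One optimal decomposition is:
Bags: B1 = {a, b, c, d, e}
Tree: (single bag)

With just one bag of size 5, the width is 5 − 1 = 4, so tw(G) ≤ 4. On the other hand G contains the 5-clique {a, b, c, d, e}. A clique must lie in a single bag of any decomposition, so no decomposition can have width below 4. The upper and lower bounds meet at 4, so that is the treewidth.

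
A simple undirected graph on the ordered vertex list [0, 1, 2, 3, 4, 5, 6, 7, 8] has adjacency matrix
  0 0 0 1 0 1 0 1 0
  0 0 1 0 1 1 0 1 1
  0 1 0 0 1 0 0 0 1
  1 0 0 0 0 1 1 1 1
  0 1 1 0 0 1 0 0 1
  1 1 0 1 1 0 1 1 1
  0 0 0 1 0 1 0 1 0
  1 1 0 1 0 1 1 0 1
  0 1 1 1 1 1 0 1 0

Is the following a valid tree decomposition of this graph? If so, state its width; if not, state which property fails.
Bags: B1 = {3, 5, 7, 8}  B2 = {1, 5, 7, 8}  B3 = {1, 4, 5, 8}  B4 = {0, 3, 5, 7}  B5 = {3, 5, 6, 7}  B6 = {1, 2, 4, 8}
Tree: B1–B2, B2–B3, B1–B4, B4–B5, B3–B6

Every vertex of G appears in some bag (union = {0, 1, 2, 3, 4, 5, 6, 7, 8}); every edge is covered by a bag; and for each vertex v the set of bags containing v is connected in the bag tree. The decomposition is therefore valid. The largest bag has 4 vertices, so the width is 3.

Yes; width 3.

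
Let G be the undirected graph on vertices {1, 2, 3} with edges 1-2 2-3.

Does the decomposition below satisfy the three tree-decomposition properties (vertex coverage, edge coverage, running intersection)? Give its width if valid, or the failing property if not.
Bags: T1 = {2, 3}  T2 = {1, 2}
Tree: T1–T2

Yes; width 1.

Vertex coverage: the bags together contain {1, 2, 3}, the full vertex set. Edge coverage: each edge of G has both endpoints in at least one bag. Running intersection: for every vertex, the bags containing it form a connected subtree. All three properties hold, so this is a valid tree decomposition of width max|bag| − 1 = 1, and hence tw(G) ≤ 1.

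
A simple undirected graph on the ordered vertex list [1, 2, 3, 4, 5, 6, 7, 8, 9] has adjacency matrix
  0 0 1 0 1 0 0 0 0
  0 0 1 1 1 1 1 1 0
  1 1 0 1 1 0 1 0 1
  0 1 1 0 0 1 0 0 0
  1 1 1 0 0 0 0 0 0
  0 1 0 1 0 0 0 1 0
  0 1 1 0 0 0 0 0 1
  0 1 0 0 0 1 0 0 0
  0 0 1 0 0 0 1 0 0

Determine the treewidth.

A width-2 tree decomposition is:
Bags: B1 = {1, 3, 5}  B2 = {2, 3, 5}  B3 = {2, 3, 7}  B4 = {2, 3, 4}  B5 = {2, 4, 6}  B6 = {2, 6, 8}  B7 = {3, 7, 9}
Tree: B1–B2, B2–B3, B3–B4, B4–B5, B5–B6, B3–B7
Each bag holds 3 vertices, so the decomposition has width 2, which upper-bounds the treewidth. For the lower bound, the 3 vertices {1, 3, 5} are pairwise adjacent, and any tree decomposition puts a clique entirely inside one bag — forcing width ≥ 2. The upper and lower bounds meet at 2, so that is the treewidth.

2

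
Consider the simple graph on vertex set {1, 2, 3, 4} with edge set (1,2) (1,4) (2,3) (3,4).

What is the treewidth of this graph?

A width-2 tree decomposition is:
Bags: B1 = {1, 2, 4}  B2 = {2, 3, 4}
Tree: B1–B2
Each bag holds 3 vertices, so the decomposition has width 2, which upper-bounds the treewidth. The edges 4–1–2–3–4 form a cycle, so G is not a tree and its treewidth is at least 2. Hence tw(G) = 2 exactly.

2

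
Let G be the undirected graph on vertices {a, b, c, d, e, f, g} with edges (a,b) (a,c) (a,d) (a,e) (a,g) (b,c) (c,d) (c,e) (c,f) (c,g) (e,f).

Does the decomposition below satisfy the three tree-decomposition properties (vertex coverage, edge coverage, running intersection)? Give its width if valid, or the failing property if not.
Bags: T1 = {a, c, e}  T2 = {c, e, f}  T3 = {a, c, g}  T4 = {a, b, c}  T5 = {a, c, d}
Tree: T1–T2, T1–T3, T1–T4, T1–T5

Yes; width 2.

Every vertex of G appears in some bag (union = {a, b, c, d, e, f, g}); every edge is covered by a bag; and for each vertex v the set of bags containing v is connected in the bag tree. The decomposition is therefore valid. The largest bag has 3 vertices, so the width is 2.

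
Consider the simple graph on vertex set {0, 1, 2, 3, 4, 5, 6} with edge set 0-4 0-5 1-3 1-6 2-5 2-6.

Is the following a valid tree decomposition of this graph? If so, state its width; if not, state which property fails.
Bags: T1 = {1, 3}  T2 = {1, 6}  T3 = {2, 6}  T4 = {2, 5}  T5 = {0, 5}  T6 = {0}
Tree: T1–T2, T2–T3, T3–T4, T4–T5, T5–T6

No — vertex 4 appears in no bag.

A tree decomposition must satisfy three properties: every vertex lies in some bag; for every edge, both endpoints lie together in some bag; and for every vertex, the bags containing it form a connected subtree. Here vertex 4 appears in no bag, so the decomposition is invalid.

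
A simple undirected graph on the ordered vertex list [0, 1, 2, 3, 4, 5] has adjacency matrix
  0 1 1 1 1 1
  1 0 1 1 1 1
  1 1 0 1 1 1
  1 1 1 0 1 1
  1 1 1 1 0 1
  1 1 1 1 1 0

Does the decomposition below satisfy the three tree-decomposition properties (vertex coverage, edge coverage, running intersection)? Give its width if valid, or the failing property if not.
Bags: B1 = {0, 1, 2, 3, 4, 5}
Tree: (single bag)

Yes; width 5.

Every vertex of G appears in some bag (union = {0, 1, 2, 3, 4, 5}); every edge is covered by a bag; and for each vertex v the set of bags containing v is connected in the bag tree. The decomposition is therefore valid. The largest bag has 6 vertices, so the width is 5.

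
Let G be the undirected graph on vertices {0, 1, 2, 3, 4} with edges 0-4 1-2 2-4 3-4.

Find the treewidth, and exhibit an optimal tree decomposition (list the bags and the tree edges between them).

Treewidth 1.
One such decomposition:
Bags: B1 = {2, 4}  B2 = {0, 4}  B3 = {3, 4}  B4 = {1, 2}
Tree: B1–B2, B1–B3, B1–B4

The largest bag has 2 vertices, giving width 1; this decomposition certifies tw(G) ≤ 1. Since G has at least one edge (e.g. 4–2), it is not an edgeless graph, so tw(G) ≥ 1. Combining the bounds, tw(G) = 1.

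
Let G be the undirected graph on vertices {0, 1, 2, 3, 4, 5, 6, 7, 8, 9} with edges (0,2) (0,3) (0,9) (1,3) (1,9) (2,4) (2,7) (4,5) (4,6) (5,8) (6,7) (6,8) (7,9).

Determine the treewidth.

2

A width-2 tree decomposition is:
Bags: B1 = {5, 6, 8}  B2 = {4, 5, 6}  B3 = {4, 6, 7}  B4 = {2, 4, 7}  B5 = {2, 7, 9}  B6 = {0, 2, 9}  B7 = {0, 1, 9}  B8 = {0, 1, 3}
Tree: B1–B2, B2–B3, B3–B4, B4–B5, B5–B6, B6–B7, B7–B8
Each bag holds 3 vertices, so the decomposition has width 2, which upper-bounds the treewidth. For the lower bound, G contains the cycle 8–5–4–6–8, so G is not a forest; only forests have treewidth ≤ 1, hence tw(G) ≥ 2. The upper and lower bounds meet at 2, so that is the treewidth.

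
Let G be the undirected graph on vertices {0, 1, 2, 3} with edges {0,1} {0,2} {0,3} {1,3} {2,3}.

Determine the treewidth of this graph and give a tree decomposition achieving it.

Each bag holds 3 vertices, so the decomposition has width 2, which upper-bounds the treewidth. For the lower bound, the 3 vertices {0, 1, 3} are pairwise adjacent, and any tree decomposition puts a clique entirely inside one bag — forcing width ≥ 2. Hence tw(G) = 2 exactly.

Treewidth 2.
One such decomposition:
Bags: B1 = {0, 2, 3}  B2 = {0, 1, 3}
Tree: B1–B2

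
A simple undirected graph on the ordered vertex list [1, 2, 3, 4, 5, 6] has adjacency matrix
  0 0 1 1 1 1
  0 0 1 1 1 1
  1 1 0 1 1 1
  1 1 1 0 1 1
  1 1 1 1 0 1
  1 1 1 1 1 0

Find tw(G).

A width-4 tree decomposition is:
Bags: B1 = {2, 3, 4, 5, 6}  B2 = {1, 3, 4, 5, 6}
Tree: B1–B2
The largest bag has 5 vertices, giving width 4; this decomposition certifies tw(G) ≤ 4. Conversely, {1, 3, 4, 5, 6} is a clique of size 5, and the vertices of any clique must share a bag in every tree decomposition; so some bag has ≥ 5 vertices and tw(G) ≥ 4. Combining the bounds, tw(G) = 4.

4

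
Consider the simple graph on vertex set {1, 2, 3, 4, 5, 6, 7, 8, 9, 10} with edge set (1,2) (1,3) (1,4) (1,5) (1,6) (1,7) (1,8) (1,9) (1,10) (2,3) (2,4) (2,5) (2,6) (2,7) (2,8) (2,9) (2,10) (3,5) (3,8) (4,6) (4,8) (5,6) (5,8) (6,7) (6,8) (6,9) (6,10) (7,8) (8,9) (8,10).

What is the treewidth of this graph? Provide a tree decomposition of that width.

Every bag has size at most 5, so the width is 5 − 1 = 4 and tw(G) ≤ 4. On the other hand G contains the 5-clique {1, 2, 3, 5, 8}. A clique must lie in a single bag of any decomposition, so no decomposition can have width below 4. Hence tw(G) = 4 exactly.

Treewidth 4.
One such decomposition:
Bags: B1 = {1, 2, 5, 6, 8}  B2 = {1, 2, 4, 6, 8}  B3 = {1, 2, 6, 8, 10}  B4 = {1, 2, 6, 7, 8}  B5 = {1, 2, 6, 8, 9}  B6 = {1, 2, 3, 5, 8}
Tree: B1–B2, B1–B3, B2–B4, B2–B5, B1–B6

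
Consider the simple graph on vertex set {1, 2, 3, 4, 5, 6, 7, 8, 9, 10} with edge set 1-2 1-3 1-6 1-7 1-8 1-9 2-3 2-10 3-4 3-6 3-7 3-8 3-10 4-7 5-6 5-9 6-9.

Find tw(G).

A width-2 tree decomposition is:
Bags: B1 = {3, 4, 7}  B2 = {1, 3, 7}  B3 = {1, 3, 8}  B4 = {1, 2, 3}  B5 = {2, 3, 10}  B6 = {1, 3, 6}  B7 = {1, 6, 9}  B8 = {5, 6, 9}
Tree: B1–B2, B2–B3, B3–B4, B4–B5, B2–B6, B6–B7, B7–B8
Every bag has size at most 3, so the width is 3 − 1 = 2 and tw(G) ≤ 2. Conversely, {1, 6, 9} is a clique of size 3, and the vertices of any clique must share a bag in every tree decomposition; so some bag has ≥ 3 vertices and tw(G) ≥ 2. Therefore the treewidth is 2.

2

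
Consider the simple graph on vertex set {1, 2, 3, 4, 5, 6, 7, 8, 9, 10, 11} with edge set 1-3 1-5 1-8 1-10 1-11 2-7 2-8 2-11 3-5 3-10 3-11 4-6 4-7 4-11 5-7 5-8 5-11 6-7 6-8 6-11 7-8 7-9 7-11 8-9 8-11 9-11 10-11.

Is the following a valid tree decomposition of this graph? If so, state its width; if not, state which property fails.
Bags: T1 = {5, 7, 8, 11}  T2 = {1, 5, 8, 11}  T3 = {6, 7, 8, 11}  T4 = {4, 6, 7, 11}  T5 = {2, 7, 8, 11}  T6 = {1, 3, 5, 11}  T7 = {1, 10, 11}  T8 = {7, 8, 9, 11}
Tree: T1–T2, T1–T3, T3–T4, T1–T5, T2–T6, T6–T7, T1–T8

A tree decomposition must satisfy three properties: every vertex lies in some bag; for every edge, both endpoints lie together in some bag; and for every vertex, the bags containing it form a connected subtree. Here edge (3,10) lies in no bag, so the decomposition is invalid.

No — edge (3,10) lies in no bag.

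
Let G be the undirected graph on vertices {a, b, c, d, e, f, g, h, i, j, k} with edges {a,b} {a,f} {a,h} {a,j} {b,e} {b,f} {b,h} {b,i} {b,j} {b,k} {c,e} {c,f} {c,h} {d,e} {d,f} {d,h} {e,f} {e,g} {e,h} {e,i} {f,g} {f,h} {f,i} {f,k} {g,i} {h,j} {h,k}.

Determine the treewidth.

3

A width-3 tree decomposition is:
Bags: B1 = {d, e, f, h}  B2 = {b, e, f, h}  B3 = {a, b, f, h}  B4 = {b, e, f, i}  B5 = {c, e, f, h}  B6 = {a, b, h, j}  B7 = {e, f, g, i}  B8 = {b, f, h, k}
Tree: B1–B2, B2–B3, B2–B4, B2–B5, B3–B6, B4–B7, B3–B8
Each bag holds 4 vertices, so the decomposition has width 3, which upper-bounds the treewidth. For the lower bound, the 4 vertices {a, b, h, j} are pairwise adjacent, and any tree decomposition puts a clique entirely inside one bag — forcing width ≥ 3. Hence tw(G) = 3 exactly.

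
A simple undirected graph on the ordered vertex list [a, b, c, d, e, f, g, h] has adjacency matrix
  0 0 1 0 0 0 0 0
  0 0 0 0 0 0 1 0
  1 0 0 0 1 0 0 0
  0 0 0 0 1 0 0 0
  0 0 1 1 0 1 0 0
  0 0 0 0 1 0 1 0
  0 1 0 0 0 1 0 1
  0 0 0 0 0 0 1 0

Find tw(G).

1

A width-1 tree decomposition is:
Bags: B1 = {b, g}  B2 = {f, g}  B3 = {e, f}  B4 = {c, e}  B5 = {d, e}  B6 = {g, h}  B7 = {a, c}
Tree: B1–B2, B2–B3, B3–B4, B3–B5, B2–B6, B4–B7
Every bag has size at most 2, so the width is 2 − 1 = 1 and tw(G) ≤ 1. Any graph with an edge has treewidth ≥ 1, and G has the edge b–g. Hence tw(G) = 1 exactly.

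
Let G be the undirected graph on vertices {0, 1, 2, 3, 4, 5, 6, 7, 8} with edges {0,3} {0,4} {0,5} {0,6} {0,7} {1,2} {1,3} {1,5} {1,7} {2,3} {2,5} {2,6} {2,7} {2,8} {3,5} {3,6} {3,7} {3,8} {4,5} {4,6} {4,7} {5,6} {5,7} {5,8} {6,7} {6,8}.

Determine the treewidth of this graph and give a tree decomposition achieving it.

Treewidth 4.
Bags: B1 = {1, 2, 3, 5, 7}  B2 = {2, 3, 5, 6, 7}  B3 = {0, 3, 5, 6, 7}  B4 = {0, 4, 5, 6, 7}  B5 = {2, 3, 5, 6, 8}
Tree: B1–B2, B2–B3, B3–B4, B2–B5

Every bag has size at most 5, so the width is 5 − 1 = 4 and tw(G) ≤ 4. For the lower bound, the 5 vertices {0, 3, 5, 6, 7} are pairwise adjacent, and any tree decomposition puts a clique entirely inside one bag — forcing width ≥ 4. The upper and lower bounds meet at 4, so that is the treewidth.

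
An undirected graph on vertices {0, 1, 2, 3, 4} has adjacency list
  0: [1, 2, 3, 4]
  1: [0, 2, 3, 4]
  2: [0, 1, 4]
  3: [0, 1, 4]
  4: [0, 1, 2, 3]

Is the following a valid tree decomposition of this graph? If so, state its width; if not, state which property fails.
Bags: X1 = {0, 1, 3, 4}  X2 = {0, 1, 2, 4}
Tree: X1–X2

Every vertex of G appears in some bag (union = {0, 1, 2, 3, 4}); every edge is covered by a bag; and for each vertex v the set of bags containing v is connected in the bag tree. The decomposition is therefore valid. The largest bag has 4 vertices, so the width is 3.

Yes; width 3.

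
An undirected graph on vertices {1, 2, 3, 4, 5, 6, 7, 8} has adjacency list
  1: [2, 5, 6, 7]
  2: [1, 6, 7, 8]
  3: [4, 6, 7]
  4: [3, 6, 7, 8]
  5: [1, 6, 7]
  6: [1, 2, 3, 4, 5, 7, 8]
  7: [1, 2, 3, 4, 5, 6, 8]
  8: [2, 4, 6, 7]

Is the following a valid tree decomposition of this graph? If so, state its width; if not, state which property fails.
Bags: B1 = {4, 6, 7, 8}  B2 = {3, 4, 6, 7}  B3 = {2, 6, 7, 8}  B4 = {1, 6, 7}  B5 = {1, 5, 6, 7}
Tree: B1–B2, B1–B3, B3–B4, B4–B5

No — edge (2,1) lies in no bag.

A tree decomposition must satisfy three properties: every vertex lies in some bag; for every edge, both endpoints lie together in some bag; and for every vertex, the bags containing it form a connected subtree. Here edge (2,1) lies in no bag, so the decomposition is invalid.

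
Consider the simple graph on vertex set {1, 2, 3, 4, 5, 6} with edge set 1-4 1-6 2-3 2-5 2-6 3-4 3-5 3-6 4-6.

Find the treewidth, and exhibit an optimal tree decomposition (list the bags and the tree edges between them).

Every bag has size at most 3, so the width is 3 − 1 = 2 and tw(G) ≤ 2. For the lower bound, the 3 vertices {1, 4, 6} are pairwise adjacent, and any tree decomposition puts a clique entirely inside one bag — forcing width ≥ 2. Hence tw(G) = 2 exactly.

Treewidth 2.
One optimal decomposition is:
Bags: B1 = {3, 4, 6}  B2 = {1, 4, 6}  B3 = {2, 3, 6}  B4 = {2, 3, 5}
Tree: B1–B2, B1–B3, B3–B4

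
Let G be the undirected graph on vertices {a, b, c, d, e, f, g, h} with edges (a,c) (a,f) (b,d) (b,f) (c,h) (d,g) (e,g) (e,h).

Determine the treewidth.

A width-2 tree decomposition is:
Bags: B1 = {d, e, g}  B2 = {b, d, e}  B3 = {b, e, f}  B4 = {a, e, f}  B5 = {a, c, e}  B6 = {c, e, h}
Tree: B1–B2, B2–B3, B3–B4, B4–B5, B5–B6
Each bag holds 3 vertices, so the decomposition has width 2, which upper-bounds the treewidth. Since e–g–d–b–f–a–c–h–e is a cycle in G, G is not acyclic. Forests are exactly the graphs of treewidth ≤ 1, so tw(G) ≥ 2. Therefore the treewidth is 2.

2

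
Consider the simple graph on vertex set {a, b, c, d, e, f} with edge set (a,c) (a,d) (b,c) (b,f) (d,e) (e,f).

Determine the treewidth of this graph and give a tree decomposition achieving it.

Treewidth 2.
One optimal decomposition is:
Bags: B1 = {b, e, f}  B2 = {b, d, e}  B3 = {a, b, d}  B4 = {a, b, c}
Tree: B1–B2, B2–B3, B3–B4

Every bag has size at most 3, so the width is 3 − 1 = 2 and tw(G) ≤ 2. Since b–f–e–d–a–c–b is a cycle in G, G is not acyclic. Forests are exactly the graphs of treewidth ≤ 1, so tw(G) ≥ 2. The upper and lower bounds meet at 2, so that is the treewidth.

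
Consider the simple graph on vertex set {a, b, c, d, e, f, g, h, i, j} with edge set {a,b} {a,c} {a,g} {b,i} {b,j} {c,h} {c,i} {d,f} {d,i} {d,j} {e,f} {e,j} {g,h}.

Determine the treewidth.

2

A width-2 tree decomposition is:
Bags: B1 = {e, f, j}  B2 = {d, f, j}  B3 = {b, d, j}  B4 = {b, d, i}  B5 = {a, b, i}  B6 = {a, c, i}  B7 = {a, c, g}  B8 = {c, g, h}
Tree: B1–B2, B2–B3, B3–B4, B4–B5, B5–B6, B6–B7, B7–B8
The largest bag has 3 vertices, giving width 2; this decomposition certifies tw(G) ≤ 2. Since e–f–d–j–e is a cycle in G, G is not acyclic. Forests are exactly the graphs of treewidth ≤ 1, so tw(G) ≥ 2. Therefore the treewidth is 2.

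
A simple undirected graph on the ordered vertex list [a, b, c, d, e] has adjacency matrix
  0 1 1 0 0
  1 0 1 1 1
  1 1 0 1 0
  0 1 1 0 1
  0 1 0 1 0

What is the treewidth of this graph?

A width-2 tree decomposition is:
Bags: B1 = {b, d, e}  B2 = {b, c, d}  B3 = {a, b, c}
Tree: B1–B2, B2–B3
Each bag holds 3 vertices, so the decomposition has width 2, which upper-bounds the treewidth. Conversely, {b, d, e} is a clique of size 3, and the vertices of any clique must share a bag in every tree decomposition; so some bag has ≥ 3 vertices and tw(G) ≥ 2. The upper and lower bounds meet at 2, so that is the treewidth.

2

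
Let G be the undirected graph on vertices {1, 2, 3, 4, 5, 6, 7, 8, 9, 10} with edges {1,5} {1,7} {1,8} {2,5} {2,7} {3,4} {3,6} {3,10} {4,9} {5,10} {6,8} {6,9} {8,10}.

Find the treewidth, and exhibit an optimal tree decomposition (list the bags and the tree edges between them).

Treewidth 2.
One optimal decomposition is:
Bags: B1 = {4, 6, 9}  B2 = {3, 4, 6}  B3 = {3, 6, 8}  B4 = {3, 8, 10}  B5 = {1, 8, 10}  B6 = {1, 5, 10}  B7 = {1, 5, 7}  B8 = {2, 5, 7}
Tree: B1–B2, B2–B3, B3–B4, B4–B5, B5–B6, B6–B7, B7–B8

Each bag holds 3 vertices, so the decomposition has width 2, which upper-bounds the treewidth. For the lower bound, G contains the cycle 9–4–3–6–9, so G is not a forest; only forests have treewidth ≤ 1, hence tw(G) ≥ 2. Combining the bounds, tw(G) = 2.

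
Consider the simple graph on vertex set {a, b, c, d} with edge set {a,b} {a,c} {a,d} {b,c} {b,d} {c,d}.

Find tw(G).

A width-3 tree decomposition is:
Bags: B1 = {a, b, c, d}
Tree: (single bag)
With just one bag of size 4, the width is 4 − 1 = 3, so tw(G) ≤ 3. Conversely, {a, b, c, d} is a clique of size 4, and the vertices of any clique must share a bag in every tree decomposition; so some bag has ≥ 4 vertices and tw(G) ≥ 3. The upper and lower bounds meet at 3, so that is the treewidth.

3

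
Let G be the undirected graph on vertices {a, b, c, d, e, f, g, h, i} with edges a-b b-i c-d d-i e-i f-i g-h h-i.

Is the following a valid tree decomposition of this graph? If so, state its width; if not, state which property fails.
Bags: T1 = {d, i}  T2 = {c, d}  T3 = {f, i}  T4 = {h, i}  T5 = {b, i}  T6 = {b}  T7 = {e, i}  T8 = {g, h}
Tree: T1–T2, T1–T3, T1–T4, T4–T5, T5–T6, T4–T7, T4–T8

A tree decomposition must satisfy three properties: every vertex lies in some bag; for every edge, both endpoints lie together in some bag; and for every vertex, the bags containing it form a connected subtree. Here vertex a appears in no bag, so the decomposition is invalid.

No — vertex a appears in no bag.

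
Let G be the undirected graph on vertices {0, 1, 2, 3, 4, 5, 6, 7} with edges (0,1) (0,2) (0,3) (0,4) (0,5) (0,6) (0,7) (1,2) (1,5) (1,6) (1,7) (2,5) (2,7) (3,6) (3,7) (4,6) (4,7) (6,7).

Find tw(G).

3

A width-3 tree decomposition is:
Bags: B1 = {0, 1, 6, 7}  B2 = {0, 1, 2, 7}  B3 = {0, 3, 6, 7}  B4 = {0, 4, 6, 7}  B5 = {0, 1, 2, 5}
Tree: B1–B2, B1–B3, B1–B4, B2–B5
Each bag holds 4 vertices, so the decomposition has width 3, which upper-bounds the treewidth. Conversely, {0, 1, 2, 5} is a clique of size 4, and the vertices of any clique must share a bag in every tree decomposition; so some bag has ≥ 4 vertices and tw(G) ≥ 3. The upper and lower bounds meet at 3, so that is the treewidth.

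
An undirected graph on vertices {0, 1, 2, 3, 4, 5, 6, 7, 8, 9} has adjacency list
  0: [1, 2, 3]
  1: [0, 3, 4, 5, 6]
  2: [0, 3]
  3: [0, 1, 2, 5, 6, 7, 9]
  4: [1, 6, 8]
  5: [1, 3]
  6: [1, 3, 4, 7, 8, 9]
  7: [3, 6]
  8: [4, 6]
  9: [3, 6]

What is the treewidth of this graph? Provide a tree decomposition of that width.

Treewidth 2.
One optimal decomposition is:
Bags: B1 = {1, 3, 6}  B2 = {1, 4, 6}  B3 = {1, 3, 5}  B4 = {4, 6, 8}  B5 = {3, 6, 9}  B6 = {0, 1, 3}  B7 = {0, 2, 3}  B8 = {3, 6, 7}
Tree: B1–B2, B1–B3, B2–B4, B1–B5, B1–B6, B6–B7, B1–B8

Every bag has size at most 3, so the width is 3 − 1 = 2 and tw(G) ≤ 2. For the lower bound, the 3 vertices {4, 6, 8} are pairwise adjacent, and any tree decomposition puts a clique entirely inside one bag — forcing width ≥ 2. Combining the bounds, tw(G) = 2.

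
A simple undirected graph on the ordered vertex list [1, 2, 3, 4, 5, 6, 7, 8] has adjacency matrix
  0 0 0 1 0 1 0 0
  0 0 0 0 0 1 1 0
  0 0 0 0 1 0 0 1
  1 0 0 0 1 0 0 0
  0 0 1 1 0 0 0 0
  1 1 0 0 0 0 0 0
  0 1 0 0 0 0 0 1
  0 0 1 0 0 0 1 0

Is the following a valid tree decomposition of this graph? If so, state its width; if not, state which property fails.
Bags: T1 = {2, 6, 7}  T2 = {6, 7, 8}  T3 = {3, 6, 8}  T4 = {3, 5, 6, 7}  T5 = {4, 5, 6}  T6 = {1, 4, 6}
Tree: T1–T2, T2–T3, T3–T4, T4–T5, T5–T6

No — bags containing vertex 7 are not connected in the tree.

A tree decomposition must satisfy three properties: every vertex lies in some bag; for every edge, both endpoints lie together in some bag; and for every vertex, the bags containing it form a connected subtree. Here bags containing vertex 7 are not connected in the tree, so the decomposition is invalid.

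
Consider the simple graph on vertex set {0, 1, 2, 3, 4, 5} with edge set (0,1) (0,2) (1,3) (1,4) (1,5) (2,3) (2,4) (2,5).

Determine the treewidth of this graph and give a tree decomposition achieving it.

Treewidth 2.
One such decomposition:
Bags: B1 = {1, 2, 3}  B2 = {1, 2, 4}  B3 = {1, 2, 5}  B4 = {0, 1, 2}
Tree: B1–B2, B2–B3, B3–B4

Each bag holds 3 vertices, so the decomposition has width 2, which upper-bounds the treewidth. Since 3–1–4–2–3 is a cycle in G, G is not acyclic. Forests are exactly the graphs of treewidth ≤ 1, so tw(G) ≥ 2. Combining the bounds, tw(G) = 2.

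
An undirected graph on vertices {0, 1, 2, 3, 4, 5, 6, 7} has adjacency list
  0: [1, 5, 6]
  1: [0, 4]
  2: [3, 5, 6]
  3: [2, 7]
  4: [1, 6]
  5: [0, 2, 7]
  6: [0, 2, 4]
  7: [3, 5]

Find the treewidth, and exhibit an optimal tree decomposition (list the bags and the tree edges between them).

Treewidth 2.
One such decomposition:
Bags: B1 = {1, 4, 6}  B2 = {0, 1, 6}  B3 = {0, 2, 6}  B4 = {0, 2, 5}  B5 = {2, 3, 5}  B6 = {3, 5, 7}
Tree: B1–B2, B2–B3, B3–B4, B4–B5, B5–B6

Each bag holds 3 vertices, so the decomposition has width 2, which upper-bounds the treewidth. For the lower bound, G contains the cycle 4–1–0–6–4, so G is not a forest; only forests have treewidth ≤ 1, hence tw(G) ≥ 2. Hence tw(G) = 2 exactly.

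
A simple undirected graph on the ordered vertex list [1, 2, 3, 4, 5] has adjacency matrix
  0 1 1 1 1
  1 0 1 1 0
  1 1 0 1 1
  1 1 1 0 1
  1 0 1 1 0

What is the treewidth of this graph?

A width-3 tree decomposition is:
Bags: B1 = {1, 2, 3, 4}  B2 = {1, 3, 4, 5}
Tree: B1–B2
The largest bag has 4 vertices, giving width 3; this decomposition certifies tw(G) ≤ 3. Conversely, {1, 2, 3, 4} is a clique of size 4, and the vertices of any clique must share a bag in every tree decomposition; so some bag has ≥ 4 vertices and tw(G) ≥ 3. Hence tw(G) = 3 exactly.

3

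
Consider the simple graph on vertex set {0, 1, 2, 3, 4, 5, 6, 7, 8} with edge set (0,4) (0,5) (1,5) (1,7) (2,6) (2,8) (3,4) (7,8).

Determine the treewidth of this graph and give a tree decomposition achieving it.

Treewidth 1.
One such decomposition:
Bags: B1 = {2, 6}  B2 = {2, 8}  B3 = {7, 8}  B4 = {1, 7}  B5 = {1, 5}  B6 = {0, 5}  B7 = {0, 4}  B8 = {3, 4}
Tree: B1–B2, B2–B3, B3–B4, B4–B5, B5–B6, B6–B7, B7–B8

Each bag holds 2 vertices, so the decomposition has width 1, which upper-bounds the treewidth. G has an edge, so its treewidth is at least 1. Therefore the treewidth is 1.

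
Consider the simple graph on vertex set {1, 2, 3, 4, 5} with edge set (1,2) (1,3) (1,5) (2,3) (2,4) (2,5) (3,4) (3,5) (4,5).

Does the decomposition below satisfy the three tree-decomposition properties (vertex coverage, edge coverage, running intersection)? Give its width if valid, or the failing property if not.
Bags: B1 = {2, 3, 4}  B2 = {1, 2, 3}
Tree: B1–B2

A tree decomposition must satisfy three properties: every vertex lies in some bag; for every edge, both endpoints lie together in some bag; and for every vertex, the bags containing it form a connected subtree. Here vertex 5 appears in no bag, so the decomposition is invalid.

No — vertex 5 appears in no bag.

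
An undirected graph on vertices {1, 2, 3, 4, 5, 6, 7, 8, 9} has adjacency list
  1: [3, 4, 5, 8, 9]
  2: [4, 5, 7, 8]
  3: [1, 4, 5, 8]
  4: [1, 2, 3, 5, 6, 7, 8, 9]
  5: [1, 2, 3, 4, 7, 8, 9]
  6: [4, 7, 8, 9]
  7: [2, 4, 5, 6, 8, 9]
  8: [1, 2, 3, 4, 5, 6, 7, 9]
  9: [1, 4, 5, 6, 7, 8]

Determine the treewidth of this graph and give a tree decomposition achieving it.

Treewidth 4.
One optimal decomposition is:
Bags: B1 = {4, 5, 7, 8, 9}  B2 = {4, 6, 7, 8, 9}  B3 = {2, 4, 5, 7, 8}  B4 = {1, 4, 5, 8, 9}  B5 = {1, 3, 4, 5, 8}
Tree: B1–B2, B1–B3, B1–B4, B4–B5

The largest bag has 5 vertices, giving width 4; this decomposition certifies tw(G) ≤ 4. For the lower bound, the 5 vertices {1, 4, 5, 8, 9} are pairwise adjacent, and any tree decomposition puts a clique entirely inside one bag — forcing width ≥ 4. Therefore the treewidth is 4.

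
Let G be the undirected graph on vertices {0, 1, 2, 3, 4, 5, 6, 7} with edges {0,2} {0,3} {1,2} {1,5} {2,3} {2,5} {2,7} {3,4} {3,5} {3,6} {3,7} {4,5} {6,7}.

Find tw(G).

2

A width-2 tree decomposition is:
Bags: B1 = {0, 2, 3}  B2 = {2, 3, 5}  B3 = {3, 4, 5}  B4 = {2, 3, 7}  B5 = {1, 2, 5}  B6 = {3, 6, 7}
Tree: B1–B2, B2–B3, B1–B4, B2–B5, B4–B6
Each bag holds 3 vertices, so the decomposition has width 2, which upper-bounds the treewidth. Conversely, {1, 2, 5} is a clique of size 3, and the vertices of any clique must share a bag in every tree decomposition; so some bag has ≥ 3 vertices and tw(G) ≥ 2. Therefore the treewidth is 2.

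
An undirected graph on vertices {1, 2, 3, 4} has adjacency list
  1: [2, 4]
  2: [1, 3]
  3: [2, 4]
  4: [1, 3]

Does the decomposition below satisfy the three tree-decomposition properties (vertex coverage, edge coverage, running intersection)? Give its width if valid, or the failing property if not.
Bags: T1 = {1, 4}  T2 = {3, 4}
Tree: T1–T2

A tree decomposition must satisfy three properties: every vertex lies in some bag; for every edge, both endpoints lie together in some bag; and for every vertex, the bags containing it form a connected subtree. Here vertex 2 appears in no bag, so the decomposition is invalid.

No — vertex 2 appears in no bag.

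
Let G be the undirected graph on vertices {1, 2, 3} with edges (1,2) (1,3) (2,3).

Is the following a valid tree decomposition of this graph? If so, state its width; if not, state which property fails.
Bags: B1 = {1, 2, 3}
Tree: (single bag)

Yes; width 2.

Checking the three conditions: (i) the bags cover all of {1, 2, 3}; (ii) for each edge, some bag contains both endpoints; (iii) the bags containing any fixed vertex form a subtree. All hold, so the decomposition is valid with width 3 − 1 = 2.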